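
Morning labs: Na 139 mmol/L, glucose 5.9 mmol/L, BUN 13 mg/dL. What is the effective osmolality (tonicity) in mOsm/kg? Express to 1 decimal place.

Effective osmolality excludes urea (freely permeant across cell membranes):
2·Na + glucose
= 2·139 + 5.9
= 278 + 5.9
= 283.9 mOsm/kg

283.9 mOsm/kg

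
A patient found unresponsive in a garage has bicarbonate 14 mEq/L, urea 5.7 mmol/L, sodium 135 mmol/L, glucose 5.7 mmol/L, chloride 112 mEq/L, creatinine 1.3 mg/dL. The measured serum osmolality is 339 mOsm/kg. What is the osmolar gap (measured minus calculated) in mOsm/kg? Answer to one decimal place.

57.6 mOsm/kg

Calculated osmolality = 2·Na + glucose + urea
= 2·135 + 5.7 + 5.7
= 270 + 5.70 + 5.70
= 281.4 mOsm/kg ≈ 281.4 mOsm/kg
Osmolar gap = measured − calculated = 339 − 281.4 = 57.6 mOsm/kg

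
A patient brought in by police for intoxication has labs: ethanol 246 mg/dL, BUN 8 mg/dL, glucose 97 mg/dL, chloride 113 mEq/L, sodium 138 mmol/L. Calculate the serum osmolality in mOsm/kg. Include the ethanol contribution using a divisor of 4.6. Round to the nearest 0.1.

337.7 mOsm/kg

Calculated osmolality = 2·Na + glucose/18 + BUN/2.8 + ethanol/4.6
= 2·138 + 97/18 + 8/2.8 + 246/4.6
= 276 + 5.39 + 2.86 + 53.48
= 337.73 mOsm/kg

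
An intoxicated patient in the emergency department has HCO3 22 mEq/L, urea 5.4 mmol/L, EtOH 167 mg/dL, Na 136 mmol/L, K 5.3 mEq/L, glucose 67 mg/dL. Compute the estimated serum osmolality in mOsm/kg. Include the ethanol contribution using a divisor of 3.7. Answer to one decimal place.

326.3 mOsm/kg

Calculated osmolality = 2·Na + glucose/18 + urea + ethanol/3.7
= 2·136 + 67/18 + 5.4 + 167/3.7
= 272 + 3.72 + 5.40 + 45.14
= 326.26 mOsm/kg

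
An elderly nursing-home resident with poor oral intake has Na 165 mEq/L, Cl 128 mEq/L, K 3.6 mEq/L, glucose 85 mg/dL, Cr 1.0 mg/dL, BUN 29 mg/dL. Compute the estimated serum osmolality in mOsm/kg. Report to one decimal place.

Calculated osmolality = 2·Na + glucose/18 + BUN/2.8
= 2·165 + 85/18 + 29/2.8
= 330 + 4.72 + 10.36
= 345.08 mOsm/kg

345.1 mOsm/kg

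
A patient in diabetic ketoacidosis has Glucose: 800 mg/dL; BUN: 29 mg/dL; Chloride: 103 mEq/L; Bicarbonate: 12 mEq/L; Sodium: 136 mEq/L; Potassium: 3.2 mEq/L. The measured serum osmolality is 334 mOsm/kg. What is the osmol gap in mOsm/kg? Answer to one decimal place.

7.2 mOsm/kg

Calculated osmolality = 2·Na + glucose/18 + BUN/2.8
= 2·136 + 800/18 + 29/2.8
= 272 + 44.44 + 10.36
= 326.8 mOsm/kg ≈ 326.8 mOsm/kg
Osmolar gap = measured − calculated = 334 − 326.8 = 7.2 mOsm/kg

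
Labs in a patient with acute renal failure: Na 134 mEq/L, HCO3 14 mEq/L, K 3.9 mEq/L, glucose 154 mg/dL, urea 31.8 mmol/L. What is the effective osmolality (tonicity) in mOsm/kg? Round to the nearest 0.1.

Effective osmolality excludes urea (freely permeant across cell membranes):
2·Na + glucose/18
= 2·134 + 154/18
= 268 + 8.56
= 276.56 mOsm/kg

276.6 mOsm/kg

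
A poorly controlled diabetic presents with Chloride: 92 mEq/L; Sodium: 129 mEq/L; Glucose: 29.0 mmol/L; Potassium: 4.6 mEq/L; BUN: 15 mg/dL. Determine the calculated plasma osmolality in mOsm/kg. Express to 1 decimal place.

Calculated osmolality = 2·Na + glucose + BUN/2.8
= 2·129 + 29 + 15/2.8
= 258 + 29 + 5.36
= 292.36 mOsm/kg

292.4 mOsm/kg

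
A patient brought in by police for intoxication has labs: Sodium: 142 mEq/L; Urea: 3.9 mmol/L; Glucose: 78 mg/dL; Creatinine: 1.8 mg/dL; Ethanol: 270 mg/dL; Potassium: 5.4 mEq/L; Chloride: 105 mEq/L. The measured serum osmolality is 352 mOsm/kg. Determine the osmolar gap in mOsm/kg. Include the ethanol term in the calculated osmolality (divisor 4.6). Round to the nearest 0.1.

Calculated osmolality = 2·Na + glucose/18 + urea + ethanol/4.6
= 2·142 + 78/18 + 3.9 + 270/4.6
= 284 + 4.33 + 3.90 + 58.70
= 350.93 mOsm/kg ≈ 350.9 mOsm/kg
Osmolar gap = measured − calculated = 352 − 350.9 = 1.1 mOsm/kg

1.1 mOsm/kg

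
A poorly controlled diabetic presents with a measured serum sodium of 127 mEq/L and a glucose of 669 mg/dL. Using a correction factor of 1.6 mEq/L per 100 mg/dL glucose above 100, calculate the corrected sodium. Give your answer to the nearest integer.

Corrected Na = measured Na + 1.6 · (glucose − 100)/100
= 127 + 1.6 · (669 − 100)/100
= 127 + 9.1
= 136.1 mEq/L

136 mEq/L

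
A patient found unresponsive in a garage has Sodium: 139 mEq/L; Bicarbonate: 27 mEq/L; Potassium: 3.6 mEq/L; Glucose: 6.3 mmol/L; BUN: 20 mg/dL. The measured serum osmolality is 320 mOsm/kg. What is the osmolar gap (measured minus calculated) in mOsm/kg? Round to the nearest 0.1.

28.6 mOsm/kg

Calculated osmolality = 2·Na + glucose + BUN/2.8
= 2·139 + 6.3 + 20/2.8
= 278 + 6.30 + 7.14
= 291.44 mOsm/kg ≈ 291.4 mOsm/kg
Osmolar gap = measured − calculated = 320 − 291.4 = 28.6 mOsm/kg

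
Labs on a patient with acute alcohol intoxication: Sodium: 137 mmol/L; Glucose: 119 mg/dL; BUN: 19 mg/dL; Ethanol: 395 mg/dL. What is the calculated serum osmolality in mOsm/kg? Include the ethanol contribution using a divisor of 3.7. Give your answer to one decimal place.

Calculated osmolality = 2·Na + glucose/18 + BUN/2.8 + ethanol/3.7
= 2·137 + 119/18 + 19/2.8 + 395/3.7
= 274 + 6.61 + 6.79 + 106.76
= 394.16 mOsm/kg

394.2 mOsm/kg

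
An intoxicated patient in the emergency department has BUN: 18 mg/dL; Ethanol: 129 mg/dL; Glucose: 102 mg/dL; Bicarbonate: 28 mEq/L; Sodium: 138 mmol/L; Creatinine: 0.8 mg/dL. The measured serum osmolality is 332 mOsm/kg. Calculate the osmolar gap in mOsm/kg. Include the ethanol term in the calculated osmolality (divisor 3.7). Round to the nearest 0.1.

Calculated osmolality = 2·Na + glucose/18 + BUN/2.8 + ethanol/3.7
= 2·138 + 102/18 + 18/2.8 + 129/3.7
= 276 + 5.67 + 6.43 + 34.86
= 322.96 mOsm/kg ≈ 323.0 mOsm/kg
Osmolar gap = measured − calculated = 332 − 323.0 = 9.0 mOsm/kg

9.0 mOsm/kg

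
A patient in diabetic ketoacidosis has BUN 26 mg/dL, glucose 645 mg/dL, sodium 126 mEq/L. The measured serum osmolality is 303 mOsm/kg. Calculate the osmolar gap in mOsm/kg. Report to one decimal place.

Calculated osmolality = 2·Na + glucose/18 + BUN/2.8
= 2·126 + 645/18 + 26/2.8
= 252 + 35.83 + 9.29
= 297.12 mOsm/kg ≈ 297.1 mOsm/kg
Osmolar gap = measured − calculated = 303 − 297.1 = 5.9 mOsm/kg

5.9 mOsm/kg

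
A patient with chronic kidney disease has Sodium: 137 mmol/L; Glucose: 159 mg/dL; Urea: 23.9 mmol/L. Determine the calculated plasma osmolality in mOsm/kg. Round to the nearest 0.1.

306.7 mOsm/kg

Calculated osmolality = 2·Na + glucose/18 + urea
= 2·137 + 159/18 + 23.9
= 274 + 8.83 + 23.90
= 306.73 mOsm/kg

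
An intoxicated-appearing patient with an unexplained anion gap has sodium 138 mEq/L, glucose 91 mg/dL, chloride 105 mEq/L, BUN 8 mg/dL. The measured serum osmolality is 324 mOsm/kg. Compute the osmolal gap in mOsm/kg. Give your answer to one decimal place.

Calculated osmolality = 2·Na + glucose/18 + BUN/2.8
= 2·138 + 91/18 + 8/2.8
= 276 + 5.06 + 2.86
= 283.92 mOsm/kg ≈ 283.9 mOsm/kg
Osmolar gap = measured − calculated = 324 − 283.9 = 40.1 mOsm/kg

40.1 mOsm/kg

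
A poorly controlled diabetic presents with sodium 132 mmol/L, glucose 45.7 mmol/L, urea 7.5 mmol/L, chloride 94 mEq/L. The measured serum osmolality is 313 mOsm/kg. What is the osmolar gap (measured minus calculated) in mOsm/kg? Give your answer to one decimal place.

Calculated osmolality = 2·Na + glucose + urea
= 2·132 + 45.7 + 7.5
= 264 + 45.70 + 7.50
= 317.2 mOsm/kg ≈ 317.2 mOsm/kg
Osmolar gap = measured − calculated = 313 − 317.2 = -4.2 mOsm/kg

-4.2 mOsm/kg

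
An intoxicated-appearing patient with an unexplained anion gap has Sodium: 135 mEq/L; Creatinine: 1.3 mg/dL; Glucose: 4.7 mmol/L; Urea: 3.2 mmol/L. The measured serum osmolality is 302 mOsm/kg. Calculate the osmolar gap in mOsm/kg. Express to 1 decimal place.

24.1 mOsm/kg

Calculated osmolality = 2·Na + glucose + urea
= 2·135 + 4.7 + 3.2
= 270 + 4.70 + 3.20
= 277.9 mOsm/kg ≈ 277.9 mOsm/kg
Osmolar gap = measured − calculated = 302 − 277.9 = 24.1 mOsm/kg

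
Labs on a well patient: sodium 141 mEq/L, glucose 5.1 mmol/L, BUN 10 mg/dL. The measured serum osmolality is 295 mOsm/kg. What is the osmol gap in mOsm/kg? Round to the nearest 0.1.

4.3 mOsm/kg

Calculated osmolality = 2·Na + glucose + BUN/2.8
= 2·141 + 5.1 + 10/2.8
= 282 + 5.10 + 3.57
= 290.67 mOsm/kg ≈ 290.7 mOsm/kg
Osmolar gap = measured − calculated = 295 − 290.7 = 4.3 mOsm/kg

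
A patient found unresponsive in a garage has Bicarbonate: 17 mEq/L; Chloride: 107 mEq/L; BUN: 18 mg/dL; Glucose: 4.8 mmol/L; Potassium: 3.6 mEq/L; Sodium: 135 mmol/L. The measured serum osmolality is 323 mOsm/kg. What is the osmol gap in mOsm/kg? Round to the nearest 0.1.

Calculated osmolality = 2·Na + glucose + BUN/2.8
= 2·135 + 4.8 + 18/2.8
= 270 + 4.80 + 6.43
= 281.23 mOsm/kg ≈ 281.2 mOsm/kg
Osmolar gap = measured − calculated = 323 − 281.2 = 41.8 mOsm/kg

41.8 mOsm/kg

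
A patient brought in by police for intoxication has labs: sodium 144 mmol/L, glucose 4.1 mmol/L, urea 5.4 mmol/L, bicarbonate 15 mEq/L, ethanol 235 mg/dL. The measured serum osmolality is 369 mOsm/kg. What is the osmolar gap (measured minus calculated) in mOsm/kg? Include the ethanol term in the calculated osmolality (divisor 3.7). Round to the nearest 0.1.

8.0 mOsm/kg

Calculated osmolality = 2·Na + glucose + urea + ethanol/3.7
= 2·144 + 4.1 + 5.4 + 235/3.7
= 288 + 4.10 + 5.40 + 63.51
= 361.01 mOsm/kg ≈ 361.0 mOsm/kg
Osmolar gap = measured − calculated = 369 − 361.0 = 8.0 mOsm/kg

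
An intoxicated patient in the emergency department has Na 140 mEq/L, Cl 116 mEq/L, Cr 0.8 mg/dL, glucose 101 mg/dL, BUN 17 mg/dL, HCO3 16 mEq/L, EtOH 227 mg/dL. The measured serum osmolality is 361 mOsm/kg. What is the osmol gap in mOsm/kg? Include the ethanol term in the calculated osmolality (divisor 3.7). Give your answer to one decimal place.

Calculated osmolality = 2·Na + glucose/18 + BUN/2.8 + ethanol/3.7
= 2·140 + 101/18 + 17/2.8 + 227/3.7
= 280 + 5.61 + 6.07 + 61.35
= 353.03 mOsm/kg ≈ 353.0 mOsm/kg
Osmolar gap = measured − calculated = 361 − 353.0 = 8.0 mOsm/kg

8.0 mOsm/kg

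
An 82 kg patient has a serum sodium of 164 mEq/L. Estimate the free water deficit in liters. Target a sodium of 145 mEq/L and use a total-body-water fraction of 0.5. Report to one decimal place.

TBW = 0.5 · 82 = 41 L
Free water deficit = TBW · (Na/145 − 1)
= 41 · (164/145 − 1)
= 41 · 0.131
= 5.37 L

5.4 L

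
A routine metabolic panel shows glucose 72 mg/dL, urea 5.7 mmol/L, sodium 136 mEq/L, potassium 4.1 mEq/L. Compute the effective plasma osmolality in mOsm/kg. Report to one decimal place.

276.0 mOsm/kg

Effective osmolality excludes urea (freely permeant across cell membranes):
2·Na + glucose/18
= 2·136 + 72/18
= 272 + 4
= 276 mOsm/kg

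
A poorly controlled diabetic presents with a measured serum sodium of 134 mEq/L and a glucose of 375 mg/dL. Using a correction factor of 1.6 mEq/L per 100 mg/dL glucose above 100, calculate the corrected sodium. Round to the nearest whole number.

138 mEq/L

Corrected Na = measured Na + 1.6 · (glucose − 100)/100
= 134 + 1.6 · (375 − 100)/100
= 134 + 4.4
= 138.4 mEq/L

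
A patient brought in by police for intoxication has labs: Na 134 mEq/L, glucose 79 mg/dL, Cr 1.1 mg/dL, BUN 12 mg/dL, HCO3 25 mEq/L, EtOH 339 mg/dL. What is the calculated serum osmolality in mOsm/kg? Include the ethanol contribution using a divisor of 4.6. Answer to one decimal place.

350.4 mOsm/kg

Calculated osmolality = 2·Na + glucose/18 + BUN/2.8 + ethanol/4.6
= 2·134 + 79/18 + 12/2.8 + 339/4.6
= 268 + 4.39 + 4.29 + 73.70
= 350.38 mOsm/kg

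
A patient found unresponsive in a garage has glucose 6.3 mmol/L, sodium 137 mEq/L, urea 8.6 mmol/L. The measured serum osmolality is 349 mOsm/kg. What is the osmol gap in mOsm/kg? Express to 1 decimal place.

60.1 mOsm/kg

Calculated osmolality = 2·Na + glucose + urea
= 2·137 + 6.3 + 8.6
= 274 + 6.30 + 8.60
= 288.9 mOsm/kg ≈ 288.9 mOsm/kg
Osmolar gap = measured − calculated = 349 − 288.9 = 60.1 mOsm/kg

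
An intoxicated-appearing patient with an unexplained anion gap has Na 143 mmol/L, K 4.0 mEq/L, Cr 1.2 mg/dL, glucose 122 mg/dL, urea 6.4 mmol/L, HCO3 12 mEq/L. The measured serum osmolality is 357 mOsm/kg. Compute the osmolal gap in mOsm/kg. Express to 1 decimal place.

Calculated osmolality = 2·Na + glucose/18 + urea
= 2·143 + 122/18 + 6.4
= 286 + 6.78 + 6.40
= 299.18 mOsm/kg ≈ 299.2 mOsm/kg
Osmolar gap = measured − calculated = 357 − 299.2 = 57.8 mOsm/kg

57.8 mOsm/kg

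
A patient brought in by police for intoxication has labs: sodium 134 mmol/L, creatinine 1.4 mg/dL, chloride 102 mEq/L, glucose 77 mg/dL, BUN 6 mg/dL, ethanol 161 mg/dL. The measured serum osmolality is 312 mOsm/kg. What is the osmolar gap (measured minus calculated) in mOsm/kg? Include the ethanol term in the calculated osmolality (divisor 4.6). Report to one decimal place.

2.6 mOsm/kg

Calculated osmolality = 2·Na + glucose/18 + BUN/2.8 + ethanol/4.6
= 2·134 + 77/18 + 6/2.8 + 161/4.6
= 268 + 4.28 + 2.14 + 35
= 309.42 mOsm/kg ≈ 309.4 mOsm/kg
Osmolar gap = measured − calculated = 312 − 309.4 = 2.6 mOsm/kg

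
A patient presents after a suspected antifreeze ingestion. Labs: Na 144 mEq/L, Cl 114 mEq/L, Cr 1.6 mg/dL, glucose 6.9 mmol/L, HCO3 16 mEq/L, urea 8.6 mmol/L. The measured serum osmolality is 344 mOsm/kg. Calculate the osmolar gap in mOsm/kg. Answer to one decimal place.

40.5 mOsm/kg

Calculated osmolality = 2·Na + glucose + urea
= 2·144 + 6.9 + 8.6
= 288 + 6.90 + 8.60
= 303.5 mOsm/kg ≈ 303.5 mOsm/kg
Osmolar gap = measured − calculated = 344 − 303.5 = 40.5 mOsm/kg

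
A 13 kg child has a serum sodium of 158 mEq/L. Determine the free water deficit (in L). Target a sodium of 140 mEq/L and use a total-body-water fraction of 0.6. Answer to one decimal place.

1.0 L

TBW = 0.6 · 13 = 7.8 L
Free water deficit = TBW · (Na/140 − 1)
= 7.8 · (158/140 − 1)
= 7.8 · 0.1286
= 1 L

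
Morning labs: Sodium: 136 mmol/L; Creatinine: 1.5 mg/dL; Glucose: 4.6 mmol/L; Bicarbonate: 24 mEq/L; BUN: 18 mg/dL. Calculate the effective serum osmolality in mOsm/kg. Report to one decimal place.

Effective osmolality excludes urea (freely permeant across cell membranes):
2·Na + glucose
= 2·136 + 4.6
= 272 + 4.6
= 276.6 mOsm/kg

276.6 mOsm/kg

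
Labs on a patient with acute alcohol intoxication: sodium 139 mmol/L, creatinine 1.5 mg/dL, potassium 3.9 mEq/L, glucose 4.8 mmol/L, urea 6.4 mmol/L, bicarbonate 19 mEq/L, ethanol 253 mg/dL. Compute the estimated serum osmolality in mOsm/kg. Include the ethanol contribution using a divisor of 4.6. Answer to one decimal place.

Calculated osmolality = 2·Na + glucose + urea + ethanol/4.6
= 2·139 + 4.8 + 6.4 + 253/4.6
= 278 + 4.80 + 6.40 + 55
= 344.2 mOsm/kg

344.2 mOsm/kg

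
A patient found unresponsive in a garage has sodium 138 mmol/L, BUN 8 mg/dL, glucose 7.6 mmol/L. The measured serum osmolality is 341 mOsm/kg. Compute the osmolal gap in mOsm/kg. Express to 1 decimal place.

54.5 mOsm/kg

Calculated osmolality = 2·Na + glucose + BUN/2.8
= 2·138 + 7.6 + 8/2.8
= 276 + 7.60 + 2.86
= 286.46 mOsm/kg ≈ 286.5 mOsm/kg
Osmolar gap = measured − calculated = 341 − 286.5 = 54.5 mOsm/kg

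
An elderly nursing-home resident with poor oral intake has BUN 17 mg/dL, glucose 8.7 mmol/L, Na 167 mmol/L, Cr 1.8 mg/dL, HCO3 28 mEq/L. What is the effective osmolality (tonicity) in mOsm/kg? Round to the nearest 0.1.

342.7 mOsm/kg

Effective osmolality excludes urea (freely permeant across cell membranes):
2·Na + glucose
= 2·167 + 8.7
= 334 + 8.7
= 342.7 mOsm/kg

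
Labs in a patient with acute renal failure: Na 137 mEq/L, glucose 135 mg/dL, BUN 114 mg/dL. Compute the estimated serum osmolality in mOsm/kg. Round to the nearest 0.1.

Calculated osmolality = 2·Na + glucose/18 + BUN/2.8
= 2·137 + 135/18 + 114/2.8
= 274 + 7.50 + 40.71
= 322.21 mOsm/kg

322.2 mOsm/kg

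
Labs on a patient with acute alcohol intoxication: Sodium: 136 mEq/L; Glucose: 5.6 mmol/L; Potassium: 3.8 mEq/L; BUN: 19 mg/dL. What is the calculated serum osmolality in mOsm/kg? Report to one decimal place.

Calculated osmolality = 2·Na + glucose + BUN/2.8
= 2·136 + 5.6 + 19/2.8
= 272 + 5.60 + 6.79
= 284.39 mOsm/kg

284.4 mOsm/kg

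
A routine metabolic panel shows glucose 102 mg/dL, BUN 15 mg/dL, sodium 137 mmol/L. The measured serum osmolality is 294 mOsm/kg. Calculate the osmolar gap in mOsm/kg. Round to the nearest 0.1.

Calculated osmolality = 2·Na + glucose/18 + BUN/2.8
= 2·137 + 102/18 + 15/2.8
= 274 + 5.67 + 5.36
= 285.03 mOsm/kg ≈ 285.0 mOsm/kg
Osmolar gap = measured − calculated = 294 − 285.0 = 9.0 mOsm/kg

9.0 mOsm/kg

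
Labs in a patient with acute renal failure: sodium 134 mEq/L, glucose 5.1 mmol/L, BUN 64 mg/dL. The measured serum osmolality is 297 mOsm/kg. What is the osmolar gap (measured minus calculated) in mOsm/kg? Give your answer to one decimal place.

1.0 mOsm/kg

Calculated osmolality = 2·Na + glucose + BUN/2.8
= 2·134 + 5.1 + 64/2.8
= 268 + 5.10 + 22.86
= 295.96 mOsm/kg ≈ 296.0 mOsm/kg
Osmolar gap = measured − calculated = 297 − 296.0 = 1.0 mOsm/kg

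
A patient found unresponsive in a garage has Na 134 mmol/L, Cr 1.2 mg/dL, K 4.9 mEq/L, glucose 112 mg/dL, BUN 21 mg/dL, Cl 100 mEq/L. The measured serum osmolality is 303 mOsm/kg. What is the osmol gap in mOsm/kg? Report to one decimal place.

Calculated osmolality = 2·Na + glucose/18 + BUN/2.8
= 2·134 + 112/18 + 21/2.8
= 268 + 6.22 + 7.50
= 281.72 mOsm/kg ≈ 281.7 mOsm/kg
Osmolar gap = measured − calculated = 303 − 281.7 = 21.3 mOsm/kg

21.3 mOsm/kg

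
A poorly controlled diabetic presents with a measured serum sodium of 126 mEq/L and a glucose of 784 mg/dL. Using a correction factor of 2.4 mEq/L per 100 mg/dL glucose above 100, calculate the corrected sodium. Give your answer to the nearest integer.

Corrected Na = measured Na + 2.4 · (glucose − 100)/100
= 126 + 2.4 · (784 − 100)/100
= 126 + 16.4
= 142.4 mEq/L

142 mEq/L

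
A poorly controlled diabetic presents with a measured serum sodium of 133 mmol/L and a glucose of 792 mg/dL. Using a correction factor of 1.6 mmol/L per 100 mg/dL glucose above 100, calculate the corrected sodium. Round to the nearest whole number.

144 mmol/L

Corrected Na = measured Na + 1.6 · (glucose − 100)/100
= 133 + 1.6 · (792 − 100)/100
= 133 + 11.1
= 144.1 mmol/L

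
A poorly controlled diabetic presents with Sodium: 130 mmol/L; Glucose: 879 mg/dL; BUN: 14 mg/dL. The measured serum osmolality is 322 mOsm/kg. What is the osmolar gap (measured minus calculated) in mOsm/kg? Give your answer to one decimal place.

Calculated osmolality = 2·Na + glucose/18 + BUN/2.8
= 2·130 + 879/18 + 14/2.8
= 260 + 48.83 + 5
= 313.83 mOsm/kg ≈ 313.8 mOsm/kg
Osmolar gap = measured − calculated = 322 − 313.8 = 8.2 mOsm/kg

8.2 mOsm/kg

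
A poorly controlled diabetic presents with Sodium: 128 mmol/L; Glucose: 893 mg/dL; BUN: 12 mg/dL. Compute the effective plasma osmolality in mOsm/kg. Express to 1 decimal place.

305.6 mOsm/kg

Effective osmolality excludes urea (freely permeant across cell membranes):
2·Na + glucose/18
= 2·128 + 893/18
= 256 + 49.61
= 305.61 mOsm/kg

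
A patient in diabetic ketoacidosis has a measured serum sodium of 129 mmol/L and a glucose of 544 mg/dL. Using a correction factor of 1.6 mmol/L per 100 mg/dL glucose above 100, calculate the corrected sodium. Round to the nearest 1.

136 mmol/L

Corrected Na = measured Na + 1.6 · (glucose − 100)/100
= 129 + 1.6 · (544 − 100)/100
= 129 + 7.1
= 136.1 mmol/L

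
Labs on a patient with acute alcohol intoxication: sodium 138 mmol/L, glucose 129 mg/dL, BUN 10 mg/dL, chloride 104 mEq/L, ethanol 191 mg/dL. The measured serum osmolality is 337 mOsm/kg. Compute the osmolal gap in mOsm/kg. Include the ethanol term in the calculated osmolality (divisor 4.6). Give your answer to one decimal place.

Calculated osmolality = 2·Na + glucose/18 + BUN/2.8 + ethanol/4.6
= 2·138 + 129/18 + 10/2.8 + 191/4.6
= 276 + 7.17 + 3.57 + 41.52
= 328.26 mOsm/kg ≈ 328.3 mOsm/kg
Osmolar gap = measured − calculated = 337 − 328.3 = 8.7 mOsm/kg

8.7 mOsm/kg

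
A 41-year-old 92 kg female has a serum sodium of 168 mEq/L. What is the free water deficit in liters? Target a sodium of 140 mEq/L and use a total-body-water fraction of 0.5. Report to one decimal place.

9.2 L

TBW = 0.5 · 92 = 46 L
Free water deficit = TBW · (Na/140 − 1)
= 46 · (168/140 − 1)
= 46 · 0.2
= 9.2 L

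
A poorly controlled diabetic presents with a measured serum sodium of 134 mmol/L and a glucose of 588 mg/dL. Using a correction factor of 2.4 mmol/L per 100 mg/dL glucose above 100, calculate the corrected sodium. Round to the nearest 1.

Corrected Na = measured Na + 2.4 · (glucose − 100)/100
= 134 + 2.4 · (588 − 100)/100
= 134 + 11.7
= 145.7 mmol/L

146 mmol/L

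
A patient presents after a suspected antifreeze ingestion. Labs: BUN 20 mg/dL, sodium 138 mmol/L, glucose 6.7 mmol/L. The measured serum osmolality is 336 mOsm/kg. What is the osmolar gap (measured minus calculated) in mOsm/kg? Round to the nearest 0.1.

46.2 mOsm/kg

Calculated osmolality = 2·Na + glucose + BUN/2.8
= 2·138 + 6.7 + 20/2.8
= 276 + 6.70 + 7.14
= 289.84 mOsm/kg ≈ 289.8 mOsm/kg
Osmolar gap = measured − calculated = 336 − 289.8 = 46.2 mOsm/kg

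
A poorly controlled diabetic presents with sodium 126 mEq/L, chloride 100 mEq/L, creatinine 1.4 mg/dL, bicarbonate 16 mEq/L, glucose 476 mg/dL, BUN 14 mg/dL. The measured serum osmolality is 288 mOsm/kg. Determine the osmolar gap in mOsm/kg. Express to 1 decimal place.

Calculated osmolality = 2·Na + glucose/18 + BUN/2.8
= 2·126 + 476/18 + 14/2.8
= 252 + 26.44 + 5
= 283.44 mOsm/kg ≈ 283.4 mOsm/kg
Osmolar gap = measured − calculated = 288 − 283.4 = 4.6 mOsm/kg

4.6 mOsm/kg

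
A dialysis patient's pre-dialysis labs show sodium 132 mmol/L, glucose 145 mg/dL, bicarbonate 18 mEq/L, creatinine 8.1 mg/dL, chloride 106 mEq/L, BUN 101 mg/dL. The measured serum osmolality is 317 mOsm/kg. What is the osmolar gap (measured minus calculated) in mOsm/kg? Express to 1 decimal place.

Calculated osmolality = 2·Na + glucose/18 + BUN/2.8
= 2·132 + 145/18 + 101/2.8
= 264 + 8.06 + 36.07
= 308.13 mOsm/kg ≈ 308.1 mOsm/kg
Osmolar gap = measured − calculated = 317 − 308.1 = 8.9 mOsm/kg

8.9 mOsm/kg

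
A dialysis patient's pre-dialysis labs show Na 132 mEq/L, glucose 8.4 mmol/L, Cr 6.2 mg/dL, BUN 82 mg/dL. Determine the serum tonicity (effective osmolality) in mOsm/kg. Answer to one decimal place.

Effective osmolality excludes urea (freely permeant across cell membranes):
2·Na + glucose
= 2·132 + 8.4
= 264 + 8.4
= 272.4 mOsm/kg

272.4 mOsm/kg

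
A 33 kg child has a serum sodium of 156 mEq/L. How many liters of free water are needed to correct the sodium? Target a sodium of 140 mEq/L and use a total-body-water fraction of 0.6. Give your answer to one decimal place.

TBW = 0.6 · 33 = 19.8 L
Free water deficit = TBW · (Na/140 − 1)
= 19.8 · (156/140 − 1)
= 19.8 · 0.1143
= 2.26 L

2.3 L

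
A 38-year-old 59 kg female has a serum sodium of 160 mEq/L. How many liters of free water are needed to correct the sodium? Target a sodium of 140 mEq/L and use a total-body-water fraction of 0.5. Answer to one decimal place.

TBW = 0.5 · 59 = 29.5 L
Free water deficit = TBW · (Na/140 − 1)
= 29.5 · (160/140 − 1)
= 29.5 · 0.1429
= 4.22 L

4.2 L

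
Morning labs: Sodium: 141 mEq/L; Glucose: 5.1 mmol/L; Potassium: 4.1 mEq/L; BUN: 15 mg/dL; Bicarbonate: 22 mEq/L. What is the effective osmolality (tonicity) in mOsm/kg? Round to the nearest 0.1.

287.1 mOsm/kg

Effective osmolality excludes urea (freely permeant across cell membranes):
2·Na + glucose
= 2·141 + 5.1
= 282 + 5.1
= 287.1 mOsm/kg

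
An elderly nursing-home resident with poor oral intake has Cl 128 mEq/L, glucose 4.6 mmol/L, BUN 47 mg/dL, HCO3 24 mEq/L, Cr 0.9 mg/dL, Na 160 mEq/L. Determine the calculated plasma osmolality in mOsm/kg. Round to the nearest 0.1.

Calculated osmolality = 2·Na + glucose + BUN/2.8
= 2·160 + 4.6 + 47/2.8
= 320 + 4.60 + 16.79
= 341.39 mOsm/kg

341.4 mOsm/kg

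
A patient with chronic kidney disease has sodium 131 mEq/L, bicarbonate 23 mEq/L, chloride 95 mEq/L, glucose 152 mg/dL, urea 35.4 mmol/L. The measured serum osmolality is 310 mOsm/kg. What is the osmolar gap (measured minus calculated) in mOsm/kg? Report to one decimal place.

4.2 mOsm/kg

Calculated osmolality = 2·Na + glucose/18 + urea
= 2·131 + 152/18 + 35.4
= 262 + 8.44 + 35.40
= 305.84 mOsm/kg ≈ 305.8 mOsm/kg
Osmolar gap = measured − calculated = 310 − 305.8 = 4.2 mOsm/kg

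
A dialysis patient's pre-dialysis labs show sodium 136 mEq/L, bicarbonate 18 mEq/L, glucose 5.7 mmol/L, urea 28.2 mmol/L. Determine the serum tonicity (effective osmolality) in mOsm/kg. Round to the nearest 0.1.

Effective osmolality excludes urea (freely permeant across cell membranes):
2·Na + glucose
= 2·136 + 5.7
= 272 + 5.7
= 277.7 mOsm/kg

277.7 mOsm/kg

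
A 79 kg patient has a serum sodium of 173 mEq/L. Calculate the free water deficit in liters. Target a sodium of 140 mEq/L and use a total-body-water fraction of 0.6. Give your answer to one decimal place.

TBW = 0.6 · 79 = 47.4 L
Free water deficit = TBW · (Na/140 − 1)
= 47.4 · (173/140 − 1)
= 47.4 · 0.2357
= 11.17 L

11.2 L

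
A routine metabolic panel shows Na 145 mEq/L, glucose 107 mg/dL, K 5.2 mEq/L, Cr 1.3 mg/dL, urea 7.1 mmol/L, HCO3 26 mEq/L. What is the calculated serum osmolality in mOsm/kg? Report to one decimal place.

Calculated osmolality = 2·Na + glucose/18 + urea
= 2·145 + 107/18 + 7.1
= 290 + 5.94 + 7.10
= 303.04 mOsm/kg

303.0 mOsm/kg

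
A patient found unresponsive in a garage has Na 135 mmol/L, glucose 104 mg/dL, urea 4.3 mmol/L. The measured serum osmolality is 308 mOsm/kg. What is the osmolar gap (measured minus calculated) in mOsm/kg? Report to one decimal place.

27.9 mOsm/kg

Calculated osmolality = 2·Na + glucose/18 + urea
= 2·135 + 104/18 + 4.3
= 270 + 5.78 + 4.30
= 280.08 mOsm/kg ≈ 280.1 mOsm/kg
Osmolar gap = measured − calculated = 308 − 280.1 = 27.9 mOsm/kg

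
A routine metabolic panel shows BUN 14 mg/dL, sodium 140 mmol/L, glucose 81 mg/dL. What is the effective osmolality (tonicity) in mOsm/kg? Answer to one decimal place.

284.5 mOsm/kg

Effective osmolality excludes urea (freely permeant across cell membranes):
2·Na + glucose/18
= 2·140 + 81/18
= 280 + 4.5
= 284.5 mOsm/kg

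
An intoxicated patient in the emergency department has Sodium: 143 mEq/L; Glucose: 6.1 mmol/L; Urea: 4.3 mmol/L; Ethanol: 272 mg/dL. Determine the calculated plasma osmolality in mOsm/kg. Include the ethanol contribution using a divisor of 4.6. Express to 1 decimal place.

355.5 mOsm/kg

Calculated osmolality = 2·Na + glucose + urea + ethanol/4.6
= 2·143 + 6.1 + 4.3 + 272/4.6
= 286 + 6.10 + 4.30 + 59.13
= 355.53 mOsm/kg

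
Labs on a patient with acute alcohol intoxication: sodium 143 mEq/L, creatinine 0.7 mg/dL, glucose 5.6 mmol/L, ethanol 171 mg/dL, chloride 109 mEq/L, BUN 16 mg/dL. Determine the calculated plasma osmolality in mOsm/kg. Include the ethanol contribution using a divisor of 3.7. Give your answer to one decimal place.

343.5 mOsm/kg

Calculated osmolality = 2·Na + glucose + BUN/2.8 + ethanol/3.7
= 2·143 + 5.6 + 16/2.8 + 171/3.7
= 286 + 5.60 + 5.71 + 46.22
= 343.53 mOsm/kg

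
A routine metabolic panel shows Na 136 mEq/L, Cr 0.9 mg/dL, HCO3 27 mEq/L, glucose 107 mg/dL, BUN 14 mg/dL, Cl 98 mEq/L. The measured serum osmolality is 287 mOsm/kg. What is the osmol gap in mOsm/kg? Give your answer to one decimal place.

Calculated osmolality = 2·Na + glucose/18 + BUN/2.8
= 2·136 + 107/18 + 14/2.8
= 272 + 5.94 + 5
= 282.94 mOsm/kg ≈ 282.9 mOsm/kg
Osmolar gap = measured − calculated = 287 − 282.9 = 4.1 mOsm/kg

4.1 mOsm/kg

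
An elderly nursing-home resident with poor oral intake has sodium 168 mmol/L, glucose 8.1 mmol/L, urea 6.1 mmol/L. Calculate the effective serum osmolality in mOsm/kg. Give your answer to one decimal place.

Effective osmolality excludes urea (freely permeant across cell membranes):
2·Na + glucose
= 2·168 + 8.1
= 336 + 8.1
= 344.1 mOsm/kg

344.1 mOsm/kg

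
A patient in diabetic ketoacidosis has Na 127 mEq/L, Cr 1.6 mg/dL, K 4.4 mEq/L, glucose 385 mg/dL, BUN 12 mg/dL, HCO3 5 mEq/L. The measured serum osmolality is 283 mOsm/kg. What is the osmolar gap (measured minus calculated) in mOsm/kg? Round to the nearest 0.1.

Calculated osmolality = 2·Na + glucose/18 + BUN/2.8
= 2·127 + 385/18 + 12/2.8
= 254 + 21.39 + 4.29
= 279.68 mOsm/kg ≈ 279.7 mOsm/kg
Osmolar gap = measured − calculated = 283 − 279.7 = 3.3 mOsm/kg

3.3 mOsm/kg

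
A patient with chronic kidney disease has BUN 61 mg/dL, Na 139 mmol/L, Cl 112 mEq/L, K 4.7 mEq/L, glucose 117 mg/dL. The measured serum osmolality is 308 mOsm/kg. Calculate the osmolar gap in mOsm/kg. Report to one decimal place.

1.7 mOsm/kg

Calculated osmolality = 2·Na + glucose/18 + BUN/2.8
= 2·139 + 117/18 + 61/2.8
= 278 + 6.50 + 21.79
= 306.29 mOsm/kg ≈ 306.3 mOsm/kg
Osmolar gap = measured − calculated = 308 − 306.3 = 1.7 mOsm/kg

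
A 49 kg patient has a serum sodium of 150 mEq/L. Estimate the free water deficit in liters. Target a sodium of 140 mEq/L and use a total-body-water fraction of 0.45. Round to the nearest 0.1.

1.6 L

TBW = 0.45 · 49 = 22.05 L
Free water deficit = TBW · (Na/140 − 1)
= 22.05 · (150/140 − 1)
= 22.05 · 0.0714
= 1.57 L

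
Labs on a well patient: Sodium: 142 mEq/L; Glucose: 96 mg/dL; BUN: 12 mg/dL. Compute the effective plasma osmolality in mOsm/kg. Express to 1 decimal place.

289.3 mOsm/kg

Effective osmolality excludes urea (freely permeant across cell membranes):
2·Na + glucose/18
= 2·142 + 96/18
= 284 + 5.33
= 289.33 mOsm/kg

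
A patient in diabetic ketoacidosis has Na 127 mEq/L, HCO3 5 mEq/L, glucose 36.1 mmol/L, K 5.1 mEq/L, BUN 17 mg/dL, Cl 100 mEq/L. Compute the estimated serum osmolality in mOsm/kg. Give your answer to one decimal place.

296.2 mOsm/kg

Calculated osmolality = 2·Na + glucose + BUN/2.8
= 2·127 + 36.1 + 17/2.8
= 254 + 36.10 + 6.07
= 296.17 mOsm/kg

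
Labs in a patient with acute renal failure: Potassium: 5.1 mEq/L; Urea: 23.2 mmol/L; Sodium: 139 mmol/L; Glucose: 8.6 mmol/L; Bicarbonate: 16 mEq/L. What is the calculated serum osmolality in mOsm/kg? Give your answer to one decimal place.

309.8 mOsm/kg

Calculated osmolality = 2·Na + glucose + urea
= 2·139 + 8.6 + 23.2
= 278 + 8.60 + 23.20
= 309.8 mOsm/kg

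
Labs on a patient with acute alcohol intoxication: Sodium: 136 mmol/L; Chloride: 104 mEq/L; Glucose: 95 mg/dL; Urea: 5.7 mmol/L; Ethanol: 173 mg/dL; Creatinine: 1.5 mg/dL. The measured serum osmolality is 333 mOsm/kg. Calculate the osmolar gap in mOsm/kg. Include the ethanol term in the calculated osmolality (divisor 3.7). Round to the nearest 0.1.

Calculated osmolality = 2·Na + glucose/18 + urea + ethanol/3.7
= 2·136 + 95/18 + 5.7 + 173/3.7
= 272 + 5.28 + 5.70 + 46.76
= 329.74 mOsm/kg ≈ 329.7 mOsm/kg
Osmolar gap = measured − calculated = 333 − 329.7 = 3.3 mOsm/kg

3.3 mOsm/kg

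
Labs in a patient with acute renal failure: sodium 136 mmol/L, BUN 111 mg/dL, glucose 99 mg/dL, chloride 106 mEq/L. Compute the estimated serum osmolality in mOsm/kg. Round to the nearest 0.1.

317.1 mOsm/kg

Calculated osmolality = 2·Na + glucose/18 + BUN/2.8
= 2·136 + 99/18 + 111/2.8
= 272 + 5.50 + 39.64
= 317.14 mOsm/kg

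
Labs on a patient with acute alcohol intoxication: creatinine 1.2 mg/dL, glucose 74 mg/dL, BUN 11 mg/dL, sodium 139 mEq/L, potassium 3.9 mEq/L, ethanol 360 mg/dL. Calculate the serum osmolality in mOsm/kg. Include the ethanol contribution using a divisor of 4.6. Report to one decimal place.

Calculated osmolality = 2·Na + glucose/18 + BUN/2.8 + ethanol/4.6
= 2·139 + 74/18 + 11/2.8 + 360/4.6
= 278 + 4.11 + 3.93 + 78.26
= 364.3 mOsm/kg

364.3 mOsm/kg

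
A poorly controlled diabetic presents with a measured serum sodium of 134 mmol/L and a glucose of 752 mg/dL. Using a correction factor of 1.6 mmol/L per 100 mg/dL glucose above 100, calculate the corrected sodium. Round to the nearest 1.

144 mmol/L

Corrected Na = measured Na + 1.6 · (glucose − 100)/100
= 134 + 1.6 · (752 − 100)/100
= 134 + 10.4
= 144.4 mmol/L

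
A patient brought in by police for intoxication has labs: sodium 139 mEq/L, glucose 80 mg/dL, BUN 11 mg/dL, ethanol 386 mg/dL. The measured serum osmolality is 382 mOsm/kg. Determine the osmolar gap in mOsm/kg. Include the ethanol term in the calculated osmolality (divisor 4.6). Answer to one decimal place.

Calculated osmolality = 2·Na + glucose/18 + BUN/2.8 + ethanol/4.6
= 2·139 + 80/18 + 11/2.8 + 386/4.6
= 278 + 4.44 + 3.93 + 83.91
= 370.28 mOsm/kg ≈ 370.3 mOsm/kg
Osmolar gap = measured − calculated = 382 − 370.3 = 11.7 mOsm/kg

11.7 mOsm/kg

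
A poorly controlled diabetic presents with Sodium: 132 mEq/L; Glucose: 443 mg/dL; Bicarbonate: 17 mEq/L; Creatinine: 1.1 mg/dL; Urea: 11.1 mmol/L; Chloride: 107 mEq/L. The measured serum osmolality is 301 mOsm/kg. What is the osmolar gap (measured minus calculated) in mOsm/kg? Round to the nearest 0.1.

Calculated osmolality = 2·Na + glucose/18 + urea
= 2·132 + 443/18 + 11.1
= 264 + 24.61 + 11.10
= 299.71 mOsm/kg ≈ 299.7 mOsm/kg
Osmolar gap = measured − calculated = 301 − 299.7 = 1.3 mOsm/kg

1.3 mOsm/kg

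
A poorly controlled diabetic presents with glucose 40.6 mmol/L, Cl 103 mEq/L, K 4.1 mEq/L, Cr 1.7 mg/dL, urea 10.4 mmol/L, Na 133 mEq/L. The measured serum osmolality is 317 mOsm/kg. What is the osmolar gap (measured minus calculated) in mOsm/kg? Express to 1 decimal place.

Calculated osmolality = 2·Na + glucose + urea
= 2·133 + 40.6 + 10.4
= 266 + 40.60 + 10.40
= 317 mOsm/kg ≈ 317.0 mOsm/kg
Osmolar gap = measured − calculated = 317 − 317.0 = 0.0 mOsm/kg

0.0 mOsm/kg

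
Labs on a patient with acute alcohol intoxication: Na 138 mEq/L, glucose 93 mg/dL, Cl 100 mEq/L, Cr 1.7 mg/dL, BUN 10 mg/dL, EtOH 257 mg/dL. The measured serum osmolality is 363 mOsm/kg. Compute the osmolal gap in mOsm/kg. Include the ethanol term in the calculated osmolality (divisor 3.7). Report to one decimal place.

Calculated osmolality = 2·Na + glucose/18 + BUN/2.8 + ethanol/3.7
= 2·138 + 93/18 + 10/2.8 + 257/3.7
= 276 + 5.17 + 3.57 + 69.46
= 354.2 mOsm/kg ≈ 354.2 mOsm/kg
Osmolar gap = measured − calculated = 363 − 354.2 = 8.8 mOsm/kg

8.8 mOsm/kg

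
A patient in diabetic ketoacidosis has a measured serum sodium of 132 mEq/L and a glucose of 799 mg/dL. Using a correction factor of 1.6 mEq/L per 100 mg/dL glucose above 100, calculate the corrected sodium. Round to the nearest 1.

143 mEq/L

Corrected Na = measured Na + 1.6 · (glucose − 100)/100
= 132 + 1.6 · (799 − 100)/100
= 132 + 11.2
= 143.2 mEq/L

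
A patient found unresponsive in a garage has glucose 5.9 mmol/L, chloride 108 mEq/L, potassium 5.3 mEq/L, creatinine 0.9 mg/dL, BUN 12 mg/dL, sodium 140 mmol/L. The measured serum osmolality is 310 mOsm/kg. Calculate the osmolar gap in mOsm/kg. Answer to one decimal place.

Calculated osmolality = 2·Na + glucose + BUN/2.8
= 2·140 + 5.9 + 12/2.8
= 280 + 5.90 + 4.29
= 290.19 mOsm/kg ≈ 290.2 mOsm/kg
Osmolar gap = measured − calculated = 310 − 290.2 = 19.8 mOsm/kg

19.8 mOsm/kg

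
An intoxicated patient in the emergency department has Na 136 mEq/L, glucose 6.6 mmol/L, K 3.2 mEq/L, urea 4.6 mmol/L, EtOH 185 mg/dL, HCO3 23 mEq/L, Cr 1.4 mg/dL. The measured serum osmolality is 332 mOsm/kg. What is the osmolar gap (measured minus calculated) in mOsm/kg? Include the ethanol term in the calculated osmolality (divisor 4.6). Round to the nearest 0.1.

Calculated osmolality = 2·Na + glucose + urea + ethanol/4.6
= 2·136 + 6.6 + 4.6 + 185/4.6
= 272 + 6.60 + 4.60 + 40.22
= 323.42 mOsm/kg ≈ 323.4 mOsm/kg
Osmolar gap = measured − calculated = 332 − 323.4 = 8.6 mOsm/kg

8.6 mOsm/kg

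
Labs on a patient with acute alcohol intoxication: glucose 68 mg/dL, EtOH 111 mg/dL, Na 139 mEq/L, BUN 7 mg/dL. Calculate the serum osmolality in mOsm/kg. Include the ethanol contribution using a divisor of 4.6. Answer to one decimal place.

Calculated osmolality = 2·Na + glucose/18 + BUN/2.8 + ethanol/4.6
= 2·139 + 68/18 + 7/2.8 + 111/4.6
= 278 + 3.78 + 2.50 + 24.13
= 308.41 mOsm/kg

308.4 mOsm/kg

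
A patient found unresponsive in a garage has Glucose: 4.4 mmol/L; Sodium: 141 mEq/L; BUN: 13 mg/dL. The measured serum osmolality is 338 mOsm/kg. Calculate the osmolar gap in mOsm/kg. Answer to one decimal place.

Calculated osmolality = 2·Na + glucose + BUN/2.8
= 2·141 + 4.4 + 13/2.8
= 282 + 4.40 + 4.64
= 291.04 mOsm/kg ≈ 291.0 mOsm/kg
Osmolar gap = measured − calculated = 338 − 291.0 = 47.0 mOsm/kg

47.0 mOsm/kg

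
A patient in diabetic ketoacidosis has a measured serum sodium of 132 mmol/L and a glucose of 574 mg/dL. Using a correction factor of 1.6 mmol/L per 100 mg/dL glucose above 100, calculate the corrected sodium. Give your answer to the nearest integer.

140 mmol/L

Corrected Na = measured Na + 1.6 · (glucose − 100)/100
= 132 + 1.6 · (574 − 100)/100
= 132 + 7.6
= 139.6 mmol/L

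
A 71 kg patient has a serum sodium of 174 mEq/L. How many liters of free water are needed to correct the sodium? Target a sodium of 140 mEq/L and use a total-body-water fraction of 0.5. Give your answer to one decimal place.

8.6 L

TBW = 0.5 · 71 = 35.5 L
Free water deficit = TBW · (Na/140 − 1)
= 35.5 · (174/140 − 1)
= 35.5 · 0.2429
= 8.62 L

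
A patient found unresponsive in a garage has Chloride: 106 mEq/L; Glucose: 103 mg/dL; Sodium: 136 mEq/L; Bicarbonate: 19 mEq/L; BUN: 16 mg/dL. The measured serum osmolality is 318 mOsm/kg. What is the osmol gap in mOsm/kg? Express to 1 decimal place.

34.6 mOsm/kg

Calculated osmolality = 2·Na + glucose/18 + BUN/2.8
= 2·136 + 103/18 + 16/2.8
= 272 + 5.72 + 5.71
= 283.43 mOsm/kg ≈ 283.4 mOsm/kg
Osmolar gap = measured − calculated = 318 − 283.4 = 34.6 mOsm/kg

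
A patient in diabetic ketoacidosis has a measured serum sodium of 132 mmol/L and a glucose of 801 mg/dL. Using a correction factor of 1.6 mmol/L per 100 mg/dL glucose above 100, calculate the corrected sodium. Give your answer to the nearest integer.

Corrected Na = measured Na + 1.6 · (glucose − 100)/100
= 132 + 1.6 · (801 − 100)/100
= 132 + 11.2
= 143.2 mmol/L

143 mmol/L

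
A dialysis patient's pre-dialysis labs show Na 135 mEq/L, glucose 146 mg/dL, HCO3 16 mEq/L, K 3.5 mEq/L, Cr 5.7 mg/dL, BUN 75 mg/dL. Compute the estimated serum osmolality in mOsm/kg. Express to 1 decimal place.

304.9 mOsm/kg

Calculated osmolality = 2·Na + glucose/18 + BUN/2.8
= 2·135 + 146/18 + 75/2.8
= 270 + 8.11 + 26.79
= 304.9 mOsm/kg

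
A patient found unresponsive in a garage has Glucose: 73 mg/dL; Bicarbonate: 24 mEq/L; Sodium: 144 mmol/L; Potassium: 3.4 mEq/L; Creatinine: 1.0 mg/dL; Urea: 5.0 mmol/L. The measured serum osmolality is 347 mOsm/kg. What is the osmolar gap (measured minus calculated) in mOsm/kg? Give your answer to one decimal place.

Calculated osmolality = 2·Na + glucose/18 + urea
= 2·144 + 73/18 + 5
= 288 + 4.06 + 5
= 297.06 mOsm/kg ≈ 297.1 mOsm/kg
Osmolar gap = measured − calculated = 347 − 297.1 = 49.9 mOsm/kg

49.9 mOsm/kg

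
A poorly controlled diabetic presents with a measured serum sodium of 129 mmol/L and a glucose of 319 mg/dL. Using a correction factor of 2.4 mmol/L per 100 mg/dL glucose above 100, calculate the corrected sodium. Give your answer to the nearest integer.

134 mmol/L

Corrected Na = measured Na + 2.4 · (glucose − 100)/100
= 129 + 2.4 · (319 − 100)/100
= 129 + 5.3
= 134.3 mmol/L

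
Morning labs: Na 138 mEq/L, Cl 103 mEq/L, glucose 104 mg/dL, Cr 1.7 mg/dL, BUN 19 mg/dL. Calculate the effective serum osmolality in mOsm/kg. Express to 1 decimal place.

281.8 mOsm/kg

Effective osmolality excludes urea (freely permeant across cell membranes):
2·Na + glucose/18
= 2·138 + 104/18
= 276 + 5.78
= 281.78 mOsm/kg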